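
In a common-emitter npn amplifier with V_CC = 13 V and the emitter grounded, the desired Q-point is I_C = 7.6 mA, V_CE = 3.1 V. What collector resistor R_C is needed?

R_C ≈ 1.3 kΩ

Collector loop: V_CC = I_C·R_C + V_CE.
R_C = (V_CC − V_CE)/I_C = (13 − 3.1)/7.6 = 1.3 kΩ.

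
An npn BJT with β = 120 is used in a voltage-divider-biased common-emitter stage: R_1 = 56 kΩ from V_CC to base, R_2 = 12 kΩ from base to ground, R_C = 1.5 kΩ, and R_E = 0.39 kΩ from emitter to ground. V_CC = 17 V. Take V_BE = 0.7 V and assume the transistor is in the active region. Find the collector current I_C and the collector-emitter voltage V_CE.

Thevenize the base divider: V_Th = V_CC·R_2/(R_1+R_2) = 17×12/68 = 3 V, R_Th = R_1‖R_2 = 9.88 kΩ.
Base-emitter loop: V_Th = I_B·R_Th + V_BE + (β+1)I_B·R_E, so I_B = (3 − 0.7) / (9.88 + 121×0.39) = 0.0403 mA.
I_C = β·I_B = 120×0.0403 = 4.84 mA, and I_E = (β+1)I_B = 4.88 mA.
V_CE = V_CC − I_C·R_C − I_E·R_E = 17 − 4.84×1.5 − 4.88×0.39 = 7.84 V.
V_CE = 7.84 V > 0.2 V confirms active-region operation.

I_C ≈ 4.8 mA, V_CE ≈ 7.8 V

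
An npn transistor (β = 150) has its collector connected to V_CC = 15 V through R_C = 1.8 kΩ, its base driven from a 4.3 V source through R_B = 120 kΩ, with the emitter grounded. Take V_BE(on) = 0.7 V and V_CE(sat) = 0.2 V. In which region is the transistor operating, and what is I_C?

active; I_C ≈ 4.5 mA

Assume active. Base-emitter loop: I_B = (V_BB − V_BE)/R_B = (4.3 − 0.7)/120 = 0.03 mA.
I_C = β·I_B = 150×0.03 = 4.5 mA.
V_CE = V_CC − I_C·R_C = 15 − 4.5×1.8 = 6.9 V > V_CE(sat), so the active-region assumption holds.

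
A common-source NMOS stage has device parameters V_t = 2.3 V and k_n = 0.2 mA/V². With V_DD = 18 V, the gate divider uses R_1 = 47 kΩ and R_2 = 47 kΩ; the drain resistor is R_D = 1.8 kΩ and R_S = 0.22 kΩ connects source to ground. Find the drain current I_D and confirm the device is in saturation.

V_G = V_DD·R_2/(R_1+R_2) = 18×47/94 = 9 V.
Assume saturation: I_D = (k_n/2)(V_GS − V_t)² with V_GS = V_G − I_D·R_S = 9 − 0.22·I_D.
Substituting gives 0.00484·I_D² − 1.29·I_D + 4.49 = 0, with roots I_D = 3.51 or 264 mA.
The root I_D = 264 mA gives V_GS = -49.1 V ≤ V_t, so take I_D = 3.51 mA.
Then V_GS = 8.23 V and V_DS = V_DD − I_D(R_D+R_S) = 18 − 3.51×2.02 = 10.9 V.
Saturation requires V_DS ≥ V_GS − V_t = 5.93 V; 10.9 ≥ 5.93 ✓.

I_D ≈ 3.5 mA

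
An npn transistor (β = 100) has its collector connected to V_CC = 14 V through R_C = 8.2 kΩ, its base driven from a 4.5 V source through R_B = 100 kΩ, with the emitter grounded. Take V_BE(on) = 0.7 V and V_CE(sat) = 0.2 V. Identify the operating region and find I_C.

saturation; I_C ≈ 1.7 mA

Assume active: I_B = (4.5 − 0.7)/100 = 0.038 mA, giving I_C = β·I_B = 3.8 mA.
But then V_CE = 14 − 3.8×8.2 = -17.2 V < V_CE(sat) = 0.2 V — impossible in the active region.
So the transistor is saturated. With V_CE = 0.2 V, I_C = (V_CC − 0.2)/R_C = 13.8/8.2 = 1.68 mA.
Check: β·I_B = 3.8 mA > I_C = 1.68 mA, confirming saturation.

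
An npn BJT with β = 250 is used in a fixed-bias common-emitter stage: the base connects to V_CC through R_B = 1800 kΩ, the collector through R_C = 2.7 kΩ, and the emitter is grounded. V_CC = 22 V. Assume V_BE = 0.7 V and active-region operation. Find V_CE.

Base loop: V_CC = I_B·R_B + V_BE, so I_B = (22 − 0.7)/1800 kΩ = 0.0118 mA.
In the active region I_C = β·I_B = 250 × 0.0118 = 2.96 mA.
Collector loop: V_CE = V_CC − I_C·R_C = 22 − 2.96×2.7 = 14 V.
Since V_CE = 14 V > V_CE(sat) ≈ 0.2 V, the transistor is in the active region as assumed.

V_CE ≈ 14 V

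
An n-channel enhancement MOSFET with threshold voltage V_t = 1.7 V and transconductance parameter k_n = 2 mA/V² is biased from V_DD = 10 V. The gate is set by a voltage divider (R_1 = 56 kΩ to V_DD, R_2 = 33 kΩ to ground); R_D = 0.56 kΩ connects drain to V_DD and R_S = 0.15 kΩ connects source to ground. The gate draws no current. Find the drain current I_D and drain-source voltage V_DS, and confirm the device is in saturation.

I_D ≈ 2.6 mA, V_DS ≈ 8.1 V

V_G = V_DD·R_2/(R_1+R_2) = 10×33/89 = 3.71 V.
Assume saturation: I_D = (k_n/2)(V_GS − V_t)² with V_GS = V_G − I_D·R_S = 3.71 − 0.15·I_D.
Substituting gives 0.0225·I_D² − 1.6·I_D + 4.03 = 0, with roots I_D = 2.61 or 68.6 mA.
The root I_D = 68.6 mA gives V_GS = -6.58 V ≤ V_t, so take I_D = 2.61 mA.
Then V_GS = 3.32 V and V_DS = V_DD − I_D(R_D+R_S) = 10 − 2.61×0.71 = 8.15 V.
Saturation requires V_DS ≥ V_GS − V_t = 1.62 V; 8.15 ≥ 1.62 ✓.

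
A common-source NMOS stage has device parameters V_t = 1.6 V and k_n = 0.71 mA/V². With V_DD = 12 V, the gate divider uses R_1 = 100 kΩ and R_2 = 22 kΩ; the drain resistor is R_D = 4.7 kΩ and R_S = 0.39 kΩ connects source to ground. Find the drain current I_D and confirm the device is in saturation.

I_D ≈ 0.098 mA

V_G = V_DD·R_2/(R_1+R_2) = 12×22/122 = 2.16 V.
Assume saturation: I_D = (k_n/2)(V_GS − V_t)² with V_GS = V_G − I_D·R_S = 2.16 − 0.39·I_D.
Substituting gives 0.054·I_D² − 1.16·I_D + 0.113 = 0, with roots I_D = 0.0981 or 21.3 mA.
The root I_D = 21.3 mA gives V_GS = -6.15 V ≤ V_t, so take I_D = 0.0981 mA.
Then V_GS = 2.13 V and V_DS = V_DD − I_D(R_D+R_S) = 12 − 0.0981×5.09 = 11.5 V.
Saturation requires V_DS ≥ V_GS − V_t = 0.526 V; 11.5 ≥ 0.526 ✓.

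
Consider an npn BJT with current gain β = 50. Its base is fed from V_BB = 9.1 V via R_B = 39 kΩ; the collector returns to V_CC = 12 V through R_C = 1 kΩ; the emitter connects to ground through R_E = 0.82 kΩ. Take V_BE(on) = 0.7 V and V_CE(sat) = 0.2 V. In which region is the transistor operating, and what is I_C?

active; I_C ≈ 5.2 mA

Assume active. Base-emitter loop: I_B = (V_BB − V_BE)/(R_B + (β+1)R_E) = (9.1 − 0.7)/(39 + 51×0.82) = 0.104 mA.
I_C = β·I_B = 50×0.104 = 5.2 mA.
V_CE = V_CC − I_C·R_C − I_E·R_E = 12 − 5.2×1 − 5.3×0.82 = 2.46 V > V_CE(sat), so the active-region assumption holds.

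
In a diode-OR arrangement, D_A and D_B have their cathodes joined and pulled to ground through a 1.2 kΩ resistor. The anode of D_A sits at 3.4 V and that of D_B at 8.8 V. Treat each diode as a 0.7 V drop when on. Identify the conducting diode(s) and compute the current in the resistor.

Only D_B conducts; I_R ≈ 6.8 mA

Assume both conduct. Then node N would need to be at both 3.4−0.7 = 2.7 V and 8.8−0.7 = 8.1 V, which is impossible.
Assume only D_B conducts: V_N = 8.8 − 0.7 = 8.1 V, so I_R = 8.1/1.2 = 6.75 mA.
Check D_A: its anode-to-cathode voltage is 3.4 − 8.1 = -4.7 V < 0.7 V, so it is off. The assumption is consistent.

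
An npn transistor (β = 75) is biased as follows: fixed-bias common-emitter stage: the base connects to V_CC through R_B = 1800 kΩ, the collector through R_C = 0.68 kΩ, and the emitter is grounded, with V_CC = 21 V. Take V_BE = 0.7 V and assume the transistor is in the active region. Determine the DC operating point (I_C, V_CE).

I_C ≈ 0.85 mA, V_CE ≈ 20 V

Base loop: V_CC = I_B·R_B + V_BE, so I_B = (21 − 0.7)/1800 kΩ = 0.0113 mA.
In the active region I_C = β·I_B = 75 × 0.0113 = 0.846 mA.
Collector loop: V_CE = V_CC − I_C·R_C = 21 − 0.846×0.68 = 20.4 V.
Since V_CE = 20.4 V > V_CE(sat) ≈ 0.2 V, the transistor is in the active region as assumed.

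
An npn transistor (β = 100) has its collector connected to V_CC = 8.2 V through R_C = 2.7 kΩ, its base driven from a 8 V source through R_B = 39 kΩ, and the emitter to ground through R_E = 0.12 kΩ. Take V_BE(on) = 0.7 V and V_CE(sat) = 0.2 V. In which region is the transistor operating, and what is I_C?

Assume active: I_B = (8 − 0.7)/(39 + 101×0.12) = 0.143 mA, I_C = β·I_B = 14.3 mA.
Then V_CE = 8.2 − 14.3×2.7 − 14.4×0.12 = -32.1 V < 0.2 V — the active assumption fails.
Re-solve with V_CE = 0.2 V. KCL at the emitter: V_E/R_E = (V_BB−0.7−V_E)/R_B + (V_CC−0.2−V_E)/R_C, giving V_E = 0.361 V.
I_C = (V_CC − 0.2 − V_E)/R_C = (8 − 0.361)/2.7 = 2.83 mA.
Check: I_B = (7.3 − 0.361)/39 = 0.178 mA, and β·I_B = 17.8 mA > I_C, confirming saturation.

saturation; I_C ≈ 2.8 mA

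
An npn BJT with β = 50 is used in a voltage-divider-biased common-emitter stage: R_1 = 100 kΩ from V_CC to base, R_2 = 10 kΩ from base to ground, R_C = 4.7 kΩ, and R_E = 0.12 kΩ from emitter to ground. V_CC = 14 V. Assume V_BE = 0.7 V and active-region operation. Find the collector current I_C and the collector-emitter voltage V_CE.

I_C ≈ 1.9 mA, V_CE ≈ 4.9 V

Thevenize the base divider: V_Th = V_CC·R_2/(R_1+R_2) = 14×10/110 = 1.27 V, R_Th = R_1‖R_2 = 9.09 kΩ.
Base-emitter loop: V_Th = I_B·R_Th + V_BE + (β+1)I_B·R_E, so I_B = (1.27 − 0.7) / (9.09 + 51×0.12) = 0.0377 mA.
I_C = β·I_B = 50×0.0377 = 1.88 mA, and I_E = (β+1)I_B = 1.92 mA.
V_CE = V_CC − I_C·R_C − I_E·R_E = 14 − 1.88×4.7 − 1.92×0.12 = 4.92 V.
V_CE = 4.92 V > 0.2 V confirms active-region operation.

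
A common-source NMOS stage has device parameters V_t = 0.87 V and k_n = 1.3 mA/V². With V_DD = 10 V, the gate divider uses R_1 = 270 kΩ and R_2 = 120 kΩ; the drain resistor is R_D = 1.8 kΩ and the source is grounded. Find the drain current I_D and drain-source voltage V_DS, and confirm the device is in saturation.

V_G = V_DD·R_2/(R_1+R_2) = 10×120/390 = 3.08 V. With the source grounded, V_GS = V_G = 3.08 V.
Assume saturation: I_D = (k_n/2)(V_GS − V_t)² = (1.3/2)×(3.08 − 0.87)² = 0.65×2.21² = 3.17 mA.
V_DS = V_DD − I_D·R_D = 10 − 3.17×1.8 = 4.3 V.
Saturation requires V_DS ≥ V_GS − V_t = 2.21 V; 4.3 ≥ 2.21 ✓.

I_D ≈ 3.2 mA, V_DS ≈ 4.3 V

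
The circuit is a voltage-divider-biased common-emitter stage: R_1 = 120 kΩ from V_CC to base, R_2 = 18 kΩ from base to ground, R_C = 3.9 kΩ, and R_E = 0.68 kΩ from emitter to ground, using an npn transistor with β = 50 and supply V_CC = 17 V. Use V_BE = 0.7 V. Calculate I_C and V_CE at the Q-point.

Thevenize the base divider: V_Th = V_CC·R_2/(R_1+R_2) = 17×18/138 = 2.22 V, R_Th = R_1‖R_2 = 15.7 kΩ.
Base-emitter loop: V_Th = I_B·R_Th + V_BE + (β+1)I_B·R_E, so I_B = (2.22 − 0.7) / (15.7 + 51×0.68) = 0.0301 mA.
I_C = β·I_B = 50×0.0301 = 1.51 mA, and I_E = (β+1)I_B = 1.54 mA.
V_CE = V_CC − I_C·R_C − I_E·R_E = 17 − 1.51×3.9 − 1.54×0.68 = 10.1 V.
V_CE = 10.1 V > 0.2 V confirms active-region operation.

I_C ≈ 1.5 mA, V_CE ≈ 10 V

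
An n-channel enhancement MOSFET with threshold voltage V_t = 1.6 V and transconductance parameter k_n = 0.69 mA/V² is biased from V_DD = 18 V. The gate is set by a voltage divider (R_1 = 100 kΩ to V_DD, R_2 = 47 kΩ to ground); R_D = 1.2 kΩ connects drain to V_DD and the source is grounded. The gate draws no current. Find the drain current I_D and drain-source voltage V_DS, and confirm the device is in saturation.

V_G = V_DD·R_2/(R_1+R_2) = 18×47/147 = 5.76 V. With the source grounded, V_GS = V_G = 5.76 V.
Assume saturation: I_D = (k_n/2)(V_GS − V_t)² = (0.69/2)×(5.76 − 1.6)² = 0.345×4.16² = 5.96 mA.
V_DS = V_DD − I_D·R_D = 18 − 5.96×1.2 = 10.9 V.
Saturation requires V_DS ≥ V_GS − V_t = 4.16 V; 10.9 ≥ 4.16 ✓.

I_D ≈ 6 mA, V_DS ≈ 11 V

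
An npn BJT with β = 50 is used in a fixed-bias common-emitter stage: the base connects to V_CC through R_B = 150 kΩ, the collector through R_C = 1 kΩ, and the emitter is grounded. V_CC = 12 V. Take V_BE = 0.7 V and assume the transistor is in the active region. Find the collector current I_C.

Base loop: V_CC = I_B·R_B + V_BE, so I_B = (12 − 0.7)/150 kΩ = 0.0753 mA.
In the active region I_C = β·I_B = 50 × 0.0753 = 3.77 mA.
Collector loop: V_CE = V_CC − I_C·R_C = 12 − 3.77×1 = 8.23 V.
Since V_CE = 8.23 V > V_CE(sat) ≈ 0.2 V, the transistor is in the active region as assumed.

I_C ≈ 3.8 mA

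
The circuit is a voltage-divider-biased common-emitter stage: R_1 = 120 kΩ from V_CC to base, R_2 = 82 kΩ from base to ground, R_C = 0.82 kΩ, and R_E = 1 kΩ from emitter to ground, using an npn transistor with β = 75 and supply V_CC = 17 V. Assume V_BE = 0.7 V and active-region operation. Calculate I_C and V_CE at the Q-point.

Thevenize the base divider: V_Th = V_CC·R_2/(R_1+R_2) = 17×82/202 = 6.9 V, R_Th = R_1‖R_2 = 48.7 kΩ.
Base-emitter loop: V_Th = I_B·R_Th + V_BE + (β+1)I_B·R_E, so I_B = (6.9 − 0.7) / (48.7 + 76×1) = 0.0497 mA.
I_C = β·I_B = 75×0.0497 = 3.73 mA, and I_E = (β+1)I_B = 3.78 mA.
V_CE = V_CC − I_C·R_C − I_E·R_E = 17 − 3.73×0.82 − 3.78×1 = 10.2 V.
V_CE = 10.2 V > 0.2 V confirms active-region operation.

I_C ≈ 3.7 mA, V_CE ≈ 10 V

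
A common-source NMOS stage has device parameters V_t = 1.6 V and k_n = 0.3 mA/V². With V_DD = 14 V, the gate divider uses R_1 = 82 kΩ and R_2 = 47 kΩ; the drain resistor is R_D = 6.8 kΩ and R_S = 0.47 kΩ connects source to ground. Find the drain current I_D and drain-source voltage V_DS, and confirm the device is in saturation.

V_G = V_DD·R_2/(R_1+R_2) = 14×47/129 = 5.1 V.
Assume saturation: I_D = (k_n/2)(V_GS − V_t)² with V_GS = V_G − I_D·R_S = 5.1 − 0.47·I_D.
Substituting gives 0.0331·I_D² − 1.49·I_D + 1.84 = 0, with roots I_D = 1.27 or 43.8 mA.
The root I_D = 43.8 mA gives V_GS = -15.5 V ≤ V_t, so take I_D = 1.27 mA.
Then V_GS = 4.51 V and V_DS = V_DD − I_D(R_D+R_S) = 14 − 1.27×7.27 = 4.79 V.
Saturation requires V_DS ≥ V_GS − V_t = 2.91 V; 4.79 ≥ 2.91 ✓.

I_D ≈ 1.3 mA, V_DS ≈ 4.8 V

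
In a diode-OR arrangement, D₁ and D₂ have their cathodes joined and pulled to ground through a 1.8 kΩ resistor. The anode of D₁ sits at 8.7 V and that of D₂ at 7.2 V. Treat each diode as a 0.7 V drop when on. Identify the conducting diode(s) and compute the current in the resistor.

Assume both conduct. Then node N would need to be at both 8.7−0.7 = 8 V and 7.2−0.7 = 6.5 V, which is impossible.
Assume only D₁ conducts: V_N = 8.7 − 0.7 = 8 V, so I_R = 8/1.8 = 4.44 mA.
Check D₂: its anode-to-cathode voltage is 7.2 − 8 = -0.8 V < 0.7 V, so it is off. The assumption is consistent.

Only D₁ conducts; I_R ≈ 4.4 mA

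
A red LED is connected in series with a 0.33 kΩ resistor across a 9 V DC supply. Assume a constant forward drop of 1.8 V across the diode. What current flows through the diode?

I ≈ 22 mA

KVL around the loop: 9 = V_D + I·R = 1.8 + I × 0.33 kΩ.
So I = (9 − 1.8) / 0.33 kΩ = 7.2 / 0.33 = 21.8 mA.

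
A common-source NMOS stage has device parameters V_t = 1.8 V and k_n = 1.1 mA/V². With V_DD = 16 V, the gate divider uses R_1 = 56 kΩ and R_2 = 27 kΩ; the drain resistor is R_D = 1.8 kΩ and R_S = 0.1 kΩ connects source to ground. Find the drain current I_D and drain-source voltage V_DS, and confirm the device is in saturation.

V_G = V_DD·R_2/(R_1+R_2) = 16×27/83 = 5.2 V.
Assume saturation: I_D = (k_n/2)(V_GS − V_t)² with V_GS = V_G − I_D·R_S = 5.2 − 0.1·I_D.
Substituting gives 0.0055·I_D² − 1.37·I_D + 6.38 = 0, with roots I_D = 4.73 or 245 mA.
The root I_D = 245 mA gives V_GS = -19.3 V ≤ V_t, so take I_D = 4.73 mA.
Then V_GS = 4.73 V and V_DS = V_DD − I_D(R_D+R_S) = 16 − 4.73×1.9 = 7.02 V.
Saturation requires V_DS ≥ V_GS − V_t = 2.93 V; 7.02 ≥ 2.93 ✓.

I_D ≈ 4.7 mA, V_DS ≈ 7 V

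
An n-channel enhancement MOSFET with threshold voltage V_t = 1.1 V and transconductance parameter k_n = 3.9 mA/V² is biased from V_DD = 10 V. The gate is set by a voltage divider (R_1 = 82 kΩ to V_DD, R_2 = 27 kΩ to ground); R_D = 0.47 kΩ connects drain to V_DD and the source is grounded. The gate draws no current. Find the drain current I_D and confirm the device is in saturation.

V_G = V_DD·R_2/(R_1+R_2) = 10×27/109 = 2.48 V. With the source grounded, V_GS = V_G = 2.48 V.
Assume saturation: I_D = (k_n/2)(V_GS − V_t)² = (3.9/2)×(2.48 − 1.1)² = 1.95×1.38² = 3.7 mA.
V_DS = V_DD − I_D·R_D = 10 − 3.7×0.47 = 8.26 V.
Saturation requires V_DS ≥ V_GS − V_t = 1.38 V; 8.26 ≥ 1.38 ✓.

I_D ≈ 3.7 mA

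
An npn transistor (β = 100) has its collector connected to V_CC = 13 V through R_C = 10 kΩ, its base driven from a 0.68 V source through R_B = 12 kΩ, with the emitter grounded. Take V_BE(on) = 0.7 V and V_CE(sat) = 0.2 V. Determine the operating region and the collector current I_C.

V_BB = 0.68 V ≤ V_BE(on) = 0.7 V, so the base-emitter junction is not forward biased.
The transistor is in cutoff: I_B = I_C = 0.

cutoff; I_C ≈ 0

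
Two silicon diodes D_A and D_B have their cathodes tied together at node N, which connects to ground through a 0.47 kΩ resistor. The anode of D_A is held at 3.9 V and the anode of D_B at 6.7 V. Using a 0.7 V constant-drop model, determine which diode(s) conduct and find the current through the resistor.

Only D_B conducts; I_R ≈ 13 mA

Assume both conduct. Then node N would need to be at both 3.9−0.7 = 3.2 V and 6.7−0.7 = 6 V, which is impossible.
Assume only D_B conducts: V_N = 6.7 − 0.7 = 6 V, so I_R = 6/0.47 = 12.8 mA.
Check D_A: its anode-to-cathode voltage is 3.9 − 6 = -2.1 V < 0.7 V, so it is off. The assumption is consistent.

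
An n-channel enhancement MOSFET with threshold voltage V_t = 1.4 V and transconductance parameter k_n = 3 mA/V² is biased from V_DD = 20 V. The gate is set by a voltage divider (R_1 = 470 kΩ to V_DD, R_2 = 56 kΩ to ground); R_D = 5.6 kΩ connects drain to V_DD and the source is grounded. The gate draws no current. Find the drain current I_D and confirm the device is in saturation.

I_D ≈ 0.8 mA

V_G = V_DD·R_2/(R_1+R_2) = 20×56/526 = 2.13 V. With the source grounded, V_GS = V_G = 2.13 V.
Assume saturation: I_D = (k_n/2)(V_GS − V_t)² = (3/2)×(2.13 − 1.4)² = 1.5×0.729² = 0.798 mA.
V_DS = V_DD − I_D·R_D = 20 − 0.798×5.6 = 15.5 V.
Saturation requires V_DS ≥ V_GS − V_t = 0.729 V; 15.5 ≥ 0.729 ✓.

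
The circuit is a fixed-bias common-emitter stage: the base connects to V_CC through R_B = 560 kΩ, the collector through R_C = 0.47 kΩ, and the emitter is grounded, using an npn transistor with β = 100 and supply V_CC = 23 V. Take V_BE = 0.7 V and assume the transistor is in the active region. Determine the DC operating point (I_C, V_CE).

I_C ≈ 4 mA, V_CE ≈ 21 V

Base loop: V_CC = I_B·R_B + V_BE, so I_B = (23 − 0.7)/560 kΩ = 0.0398 mA.
In the active region I_C = β·I_B = 100 × 0.0398 = 3.98 mA.
Collector loop: V_CE = V_CC − I_C·R_C = 23 − 3.98×0.47 = 21.1 V.
Since V_CE = 21.1 V > V_CE(sat) ≈ 0.2 V, the transistor is in the active region as assumed.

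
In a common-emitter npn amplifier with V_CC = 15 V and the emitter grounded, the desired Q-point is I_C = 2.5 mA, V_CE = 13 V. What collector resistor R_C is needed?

R_C ≈ 0.8 kΩ

Collector loop: V_CC = I_C·R_C + V_CE.
R_C = (V_CC − V_CE)/I_C = (15 − 13)/2.5 = 0.8 kΩ.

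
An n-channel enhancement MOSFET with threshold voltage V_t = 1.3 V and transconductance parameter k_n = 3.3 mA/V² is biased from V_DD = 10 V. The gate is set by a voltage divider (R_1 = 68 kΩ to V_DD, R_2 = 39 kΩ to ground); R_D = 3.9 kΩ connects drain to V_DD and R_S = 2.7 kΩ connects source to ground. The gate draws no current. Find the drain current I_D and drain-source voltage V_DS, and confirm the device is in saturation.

V_G = V_DD·R_2/(R_1+R_2) = 10×39/107 = 3.64 V.
Assume saturation: I_D = (k_n/2)(V_GS − V_t)² with V_GS = V_G − I_D·R_S = 3.64 − 2.7·I_D.
Substituting gives 12·I_D² − 21.9·I_D + 9.07 = 0, with roots I_D = 0.638 or 1.18 mA.
The root I_D = 1.18 mA gives V_GS = 0.454 V ≤ V_t, so take I_D = 0.638 mA.
Then V_GS = 1.92 V and V_DS = V_DD − I_D(R_D+R_S) = 10 − 0.638×6.6 = 5.79 V.
Saturation requires V_DS ≥ V_GS − V_t = 0.622 V; 5.79 ≥ 0.622 ✓.

I_D ≈ 0.64 mA, V_DS ≈ 5.8 V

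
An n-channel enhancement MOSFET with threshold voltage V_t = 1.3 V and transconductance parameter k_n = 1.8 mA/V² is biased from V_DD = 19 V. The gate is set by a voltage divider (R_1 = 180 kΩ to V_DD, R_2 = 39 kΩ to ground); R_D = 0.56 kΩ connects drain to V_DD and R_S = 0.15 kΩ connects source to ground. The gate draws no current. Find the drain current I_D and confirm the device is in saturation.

I_D ≈ 2.6 mA

V_G = V_DD·R_2/(R_1+R_2) = 19×39/219 = 3.38 V.
Assume saturation: I_D = (k_n/2)(V_GS − V_t)² with V_GS = V_G − I_D·R_S = 3.38 − 0.15·I_D.
Substituting gives 0.0203·I_D² − 1.56·I_D + 3.91 = 0, with roots I_D = 2.59 or 74.6 mA.
The root I_D = 74.6 mA gives V_GS = -7.8 V ≤ V_t, so take I_D = 2.59 mA.
Then V_GS = 3 V and V_DS = V_DD − I_D(R_D+R_S) = 19 − 2.59×0.71 = 17.2 V.
Saturation requires V_DS ≥ V_GS − V_t = 1.7 V; 17.2 ≥ 1.7 ✓.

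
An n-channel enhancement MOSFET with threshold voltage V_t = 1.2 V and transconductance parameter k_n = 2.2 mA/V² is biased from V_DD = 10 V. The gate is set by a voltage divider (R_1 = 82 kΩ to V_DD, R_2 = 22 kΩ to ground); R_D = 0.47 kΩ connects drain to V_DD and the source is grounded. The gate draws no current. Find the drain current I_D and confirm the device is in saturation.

I_D ≈ 0.92 mA

V_G = V_DD·R_2/(R_1+R_2) = 10×22/104 = 2.12 V. With the source grounded, V_GS = V_G = 2.12 V.
Assume saturation: I_D = (k_n/2)(V_GS − V_t)² = (2.2/2)×(2.12 − 1.2)² = 1.1×0.915² = 0.922 mA.
V_DS = V_DD − I_D·R_D = 10 − 0.922×0.47 = 9.57 V.
Saturation requires V_DS ≥ V_GS − V_t = 0.915 V; 9.57 ≥ 0.915 ✓.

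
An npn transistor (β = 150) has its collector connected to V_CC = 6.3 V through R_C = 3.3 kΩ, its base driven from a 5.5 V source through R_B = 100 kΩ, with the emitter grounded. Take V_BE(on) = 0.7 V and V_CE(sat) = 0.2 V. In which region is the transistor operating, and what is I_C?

saturation; I_C ≈ 1.8 mA

Assume active: I_B = (5.5 − 0.7)/100 = 0.048 mA, giving I_C = β·I_B = 7.2 mA.
But then V_CE = 6.3 − 7.2×3.3 = -17.5 V < V_CE(sat) = 0.2 V — impossible in the active region.
So the transistor is saturated. With V_CE = 0.2 V, I_C = (V_CC − 0.2)/R_C = 6.1/3.3 = 1.85 mA.
Check: β·I_B = 7.2 mA > I_C = 1.85 mA, confirming saturation.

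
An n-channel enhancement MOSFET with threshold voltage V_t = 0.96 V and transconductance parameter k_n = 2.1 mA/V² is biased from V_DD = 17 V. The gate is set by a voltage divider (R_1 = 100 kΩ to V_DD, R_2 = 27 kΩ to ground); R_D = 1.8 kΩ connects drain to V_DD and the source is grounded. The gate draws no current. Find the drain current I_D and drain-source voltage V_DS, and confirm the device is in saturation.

V_G = V_DD·R_2/(R_1+R_2) = 17×27/127 = 3.61 V. With the source grounded, V_GS = V_G = 3.61 V.
Assume saturation: I_D = (k_n/2)(V_GS − V_t)² = (2.1/2)×(3.61 − 0.96)² = 1.05×2.65² = 7.4 mA.
V_DS = V_DD − I_D·R_D = 17 − 7.4×1.8 = 3.69 V.
Saturation requires V_DS ≥ V_GS − V_t = 2.65 V; 3.69 ≥ 2.65 ✓.

I_D ≈ 7.4 mA, V_DS ≈ 3.7 V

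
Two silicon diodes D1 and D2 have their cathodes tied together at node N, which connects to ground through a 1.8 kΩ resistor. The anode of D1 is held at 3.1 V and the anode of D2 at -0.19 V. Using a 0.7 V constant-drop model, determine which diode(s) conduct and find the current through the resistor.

Assume both conduct. Then node N would need to be at both 3.1−0.7 = 2.4 V and -0.19−0.7 = -0.89 V, which is impossible.
Assume only D1 conducts: V_N = 3.1 − 0.7 = 2.4 V, so I_R = 2.4/1.8 = 1.33 mA.
Check D2: its anode-to-cathode voltage is -0.19 − 2.4 = -2.59 V < 0.7 V, so it is off. The assumption is consistent.

Only D1 conducts; I_R ≈ 1.3 mA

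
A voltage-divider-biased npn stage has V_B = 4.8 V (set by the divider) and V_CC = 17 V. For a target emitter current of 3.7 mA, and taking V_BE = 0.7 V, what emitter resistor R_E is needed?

V_E = V_B − V_BE = 4.8 − 0.7 = 4.1 V.
R_E = V_E / I_E = 4.1 / 3.7 = 1.11 kΩ.

R_E ≈ 1.1 kΩ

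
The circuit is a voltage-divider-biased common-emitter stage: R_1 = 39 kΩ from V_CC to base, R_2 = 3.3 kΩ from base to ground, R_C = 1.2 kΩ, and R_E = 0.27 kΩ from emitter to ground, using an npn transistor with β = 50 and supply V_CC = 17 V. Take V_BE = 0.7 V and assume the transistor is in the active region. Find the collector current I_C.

Thevenize the base divider: V_Th = V_CC·R_2/(R_1+R_2) = 17×3.3/42.3 = 1.33 V, R_Th = R_1‖R_2 = 3.04 kΩ.
Base-emitter loop: V_Th = I_B·R_Th + V_BE + (β+1)I_B·R_E, so I_B = (1.33 − 0.7) / (3.04 + 51×0.27) = 0.0372 mA.
I_C = β·I_B = 50×0.0372 = 1.86 mA, and I_E = (β+1)I_B = 1.9 mA.
V_CE = V_CC − I_C·R_C − I_E·R_E = 17 − 1.86×1.2 − 1.9×0.27 = 14.3 V.
V_CE = 14.3 V > 0.2 V confirms active-region operation.

I_C ≈ 1.9 mA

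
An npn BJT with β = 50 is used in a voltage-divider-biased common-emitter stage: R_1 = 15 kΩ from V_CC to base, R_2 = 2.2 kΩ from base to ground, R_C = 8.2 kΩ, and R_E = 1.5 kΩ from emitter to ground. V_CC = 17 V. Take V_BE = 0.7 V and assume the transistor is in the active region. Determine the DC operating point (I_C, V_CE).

Thevenize the base divider: V_Th = V_CC·R_2/(R_1+R_2) = 17×2.2/17.2 = 2.17 V, R_Th = R_1‖R_2 = 1.92 kΩ.
Base-emitter loop: V_Th = I_B·R_Th + V_BE + (β+1)I_B·R_E, so I_B = (2.17 − 0.7) / (1.92 + 51×1.5) = 0.0188 mA.
I_C = β·I_B = 50×0.0188 = 0.94 mA, and I_E = (β+1)I_B = 0.959 mA.
V_CE = V_CC − I_C·R_C − I_E·R_E = 17 − 0.94×8.2 − 0.959×1.5 = 7.85 V.
V_CE = 7.85 V > 0.2 V confirms active-region operation.

I_C ≈ 0.94 mA, V_CE ≈ 7.9 V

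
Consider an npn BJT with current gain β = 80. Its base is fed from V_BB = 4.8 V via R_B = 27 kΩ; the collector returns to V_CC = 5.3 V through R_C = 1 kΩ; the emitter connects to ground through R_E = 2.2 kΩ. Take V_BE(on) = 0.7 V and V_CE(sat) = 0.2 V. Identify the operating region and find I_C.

Assume active: I_B = (4.8 − 0.7)/(27 + 81×2.2) = 0.02 mA, I_C = β·I_B = 1.6 mA.
Then V_CE = 5.3 − 1.6×1 − 1.62×2.2 = 0.141 V < 0.2 V — the active assumption fails.
Re-solve with V_CE = 0.2 V. KCL at the emitter: V_E/R_E = (V_BB−0.7−V_E)/R_B + (V_CC−0.2−V_E)/R_C, giving V_E = 3.52 V.
I_C = (V_CC − 0.2 − V_E)/R_C = (5.1 − 3.52)/1 = 1.58 mA.
Check: I_B = (4.1 − 3.52)/27 = 0.0214 mA, and β·I_B = 1.72 mA > I_C, confirming saturation.

saturation; I_C ≈ 1.6 mA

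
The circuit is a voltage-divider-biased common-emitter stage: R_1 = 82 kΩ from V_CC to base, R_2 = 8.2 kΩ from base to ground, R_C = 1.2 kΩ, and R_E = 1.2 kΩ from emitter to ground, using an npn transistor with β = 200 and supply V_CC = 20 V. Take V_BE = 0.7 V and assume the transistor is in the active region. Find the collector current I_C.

I_C ≈ 0.9 mA

Thevenize the base divider: V_Th = V_CC·R_2/(R_1+R_2) = 20×8.2/90.2 = 1.82 V, R_Th = R_1‖R_2 = 7.45 kΩ.
Base-emitter loop: V_Th = I_B·R_Th + V_BE + (β+1)I_B·R_E, so I_B = (1.82 − 0.7) / (7.45 + 201×1.2) = 0.0045 mA.
I_C = β·I_B = 200×0.0045 = 0.899 mA, and I_E = (β+1)I_B = 0.904 mA.
V_CE = V_CC − I_C·R_C − I_E·R_E = 20 − 0.899×1.2 − 0.904×1.2 = 17.8 V.
V_CE = 17.8 V > 0.2 V confirms active-region operation.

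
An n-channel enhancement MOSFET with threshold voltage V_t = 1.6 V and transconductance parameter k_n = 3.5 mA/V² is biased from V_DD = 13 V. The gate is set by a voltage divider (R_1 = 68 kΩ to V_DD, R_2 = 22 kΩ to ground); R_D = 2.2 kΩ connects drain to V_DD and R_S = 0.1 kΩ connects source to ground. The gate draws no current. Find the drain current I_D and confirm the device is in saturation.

V_G = V_DD·R_2/(R_1+R_2) = 13×22/90 = 3.18 V.
Assume saturation: I_D = (k_n/2)(V_GS − V_t)² with V_GS = V_G − I_D·R_S = 3.18 − 0.1·I_D.
Substituting gives 0.0175·I_D² − 1.55·I_D + 4.36 = 0, with roots I_D = 2.9 or 85.8 mA.
The root I_D = 85.8 mA gives V_GS = -5.4 V ≤ V_t, so take I_D = 2.9 mA.
Then V_GS = 2.89 V and V_DS = V_DD − I_D(R_D+R_S) = 13 − 2.9×2.3 = 6.33 V.
Saturation requires V_DS ≥ V_GS − V_t = 1.29 V; 6.33 ≥ 1.29 ✓.

I_D ≈ 2.9 mA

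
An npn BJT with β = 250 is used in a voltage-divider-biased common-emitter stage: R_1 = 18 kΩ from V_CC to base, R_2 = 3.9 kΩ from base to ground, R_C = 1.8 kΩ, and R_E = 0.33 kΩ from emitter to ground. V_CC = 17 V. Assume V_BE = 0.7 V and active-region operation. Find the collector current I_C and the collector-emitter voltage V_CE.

I_C ≈ 6.8 mA, V_CE ≈ 2.6 V

Thevenize the base divider: V_Th = V_CC·R_2/(R_1+R_2) = 17×3.9/21.9 = 3.03 V, R_Th = R_1‖R_2 = 3.21 kΩ.
Base-emitter loop: V_Th = I_B·R_Th + V_BE + (β+1)I_B·R_E, so I_B = (3.03 − 0.7) / (3.21 + 251×0.33) = 0.0271 mA.
I_C = β·I_B = 250×0.0271 = 6.76 mA, and I_E = (β+1)I_B = 6.79 mA.
V_CE = V_CC − I_C·R_C − I_E·R_E = 17 − 6.76×1.8 − 6.79×0.33 = 2.59 V.
V_CE = 2.59 V > 0.2 V confirms active-region operation.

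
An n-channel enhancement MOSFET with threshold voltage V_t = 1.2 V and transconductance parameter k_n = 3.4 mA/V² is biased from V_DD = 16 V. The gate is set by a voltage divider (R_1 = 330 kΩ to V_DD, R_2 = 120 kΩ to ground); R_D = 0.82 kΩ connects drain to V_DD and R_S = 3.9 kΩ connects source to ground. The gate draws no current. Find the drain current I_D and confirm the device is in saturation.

V_G = V_DD·R_2/(R_1+R_2) = 16×120/450 = 4.27 V.
Assume saturation: I_D = (k_n/2)(V_GS − V_t)² with V_GS = V_G − I_D·R_S = 4.27 − 3.9·I_D.
Substituting gives 25.9·I_D² − 41.7·I_D + 16 = 0, with roots I_D = 0.63 or 0.981 mA.
The root I_D = 0.981 mA gives V_GS = 0.44 V ≤ V_t, so take I_D = 0.63 mA.
Then V_GS = 1.81 V and V_DS = V_DD − I_D(R_D+R_S) = 16 − 0.63×4.72 = 13 V.
Saturation requires V_DS ≥ V_GS − V_t = 0.609 V; 13 ≥ 0.609 ✓.

I_D ≈ 0.63 mA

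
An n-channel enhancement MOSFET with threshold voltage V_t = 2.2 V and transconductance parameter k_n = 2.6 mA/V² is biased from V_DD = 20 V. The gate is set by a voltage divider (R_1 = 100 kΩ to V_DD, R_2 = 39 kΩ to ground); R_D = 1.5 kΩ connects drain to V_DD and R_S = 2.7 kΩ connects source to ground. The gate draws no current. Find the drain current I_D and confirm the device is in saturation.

I_D ≈ 0.95 mA

V_G = V_DD·R_2/(R_1+R_2) = 20×39/139 = 5.61 V.
Assume saturation: I_D = (k_n/2)(V_GS − V_t)² with V_GS = V_G − I_D·R_S = 5.61 − 2.7·I_D.
Substituting gives 9.48·I_D² − 24.9·I_D + 15.1 = 0, with roots I_D = 0.947 or 1.69 mA.
The root I_D = 1.69 mA gives V_GS = 1.06 V ≤ V_t, so take I_D = 0.947 mA.
Then V_GS = 3.05 V and V_DS = V_DD − I_D(R_D+R_S) = 20 − 0.947×4.2 = 16 V.
Saturation requires V_DS ≥ V_GS − V_t = 0.854 V; 16 ≥ 0.854 ✓.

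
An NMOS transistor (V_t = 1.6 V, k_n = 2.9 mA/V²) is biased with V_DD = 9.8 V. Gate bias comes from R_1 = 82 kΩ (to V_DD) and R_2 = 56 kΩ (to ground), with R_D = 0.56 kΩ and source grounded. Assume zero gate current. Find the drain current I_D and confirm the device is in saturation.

I_D ≈ 8.2 mA

V_G = V_DD·R_2/(R_1+R_2) = 9.8×56/138 = 3.98 V. With the source grounded, V_GS = V_G = 3.98 V.
Assume saturation: I_D = (k_n/2)(V_GS − V_t)² = (2.9/2)×(3.98 − 1.6)² = 1.45×2.38² = 8.19 mA.
V_DS = V_DD − I_D·R_D = 9.8 − 8.19×0.56 = 5.21 V.
Saturation requires V_DS ≥ V_GS − V_t = 2.38 V; 5.21 ≥ 2.38 ✓.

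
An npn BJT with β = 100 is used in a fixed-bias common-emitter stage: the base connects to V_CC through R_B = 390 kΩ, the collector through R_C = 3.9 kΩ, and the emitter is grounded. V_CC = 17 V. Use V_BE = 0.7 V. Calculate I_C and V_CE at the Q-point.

I_C ≈ 4.2 mA, V_CE ≈ 0.7 V

Base loop: V_CC = I_B·R_B + V_BE, so I_B = (17 − 0.7)/390 kΩ = 0.0418 mA.
In the active region I_C = β·I_B = 100 × 0.0418 = 4.18 mA.
Collector loop: V_CE = V_CC − I_C·R_C = 17 − 4.18×3.9 = 0.7 V.
Since V_CE = 0.7 V > V_CE(sat) ≈ 0.2 V, the transistor is in the active region as assumed.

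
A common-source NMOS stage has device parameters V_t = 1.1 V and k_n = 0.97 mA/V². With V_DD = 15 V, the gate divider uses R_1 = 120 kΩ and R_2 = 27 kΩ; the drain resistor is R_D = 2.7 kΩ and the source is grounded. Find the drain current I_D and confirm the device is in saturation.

I_D ≈ 1.3 mA

V_G = V_DD·R_2/(R_1+R_2) = 15×27/147 = 2.76 V. With the source grounded, V_GS = V_G = 2.76 V.
Assume saturation: I_D = (k_n/2)(V_GS − V_t)² = (0.97/2)×(2.76 − 1.1)² = 0.485×1.66² = 1.33 mA.
V_DS = V_DD − I_D·R_D = 15 − 1.33×2.7 = 11.4 V.
Saturation requires V_DS ≥ V_GS − V_t = 1.66 V; 11.4 ≥ 1.66 ✓.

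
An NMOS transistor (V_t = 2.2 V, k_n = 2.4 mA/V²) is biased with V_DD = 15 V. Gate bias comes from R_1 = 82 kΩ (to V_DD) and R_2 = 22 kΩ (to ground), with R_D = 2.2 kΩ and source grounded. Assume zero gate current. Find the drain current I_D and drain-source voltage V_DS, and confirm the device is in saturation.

V_G = V_DD·R_2/(R_1+R_2) = 15×22/104 = 3.17 V. With the source grounded, V_GS = V_G = 3.17 V.
Assume saturation: I_D = (k_n/2)(V_GS − V_t)² = (2.4/2)×(3.17 − 2.2)² = 1.2×0.973² = 1.14 mA.
V_DS = V_DD − I_D·R_D = 15 − 1.14×2.2 = 12.5 V.
Saturation requires V_DS ≥ V_GS − V_t = 0.973 V; 12.5 ≥ 0.973 ✓.

I_D ≈ 1.1 mA, V_DS ≈ 13 V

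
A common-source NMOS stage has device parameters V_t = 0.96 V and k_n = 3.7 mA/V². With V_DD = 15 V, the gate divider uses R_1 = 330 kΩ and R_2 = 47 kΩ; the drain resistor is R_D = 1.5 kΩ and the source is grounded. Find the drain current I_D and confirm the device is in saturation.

I_D ≈ 1.5 mA

V_G = V_DD·R_2/(R_1+R_2) = 15×47/377 = 1.87 V. With the source grounded, V_GS = V_G = 1.87 V.
Assume saturation: I_D = (k_n/2)(V_GS − V_t)² = (3.7/2)×(1.87 − 0.96)² = 1.85×0.91² = 1.53 mA.
V_DS = V_DD − I_D·R_D = 15 − 1.53×1.5 = 12.7 V.
Saturation requires V_DS ≥ V_GS − V_t = 0.91 V; 12.7 ≥ 0.91 ✓.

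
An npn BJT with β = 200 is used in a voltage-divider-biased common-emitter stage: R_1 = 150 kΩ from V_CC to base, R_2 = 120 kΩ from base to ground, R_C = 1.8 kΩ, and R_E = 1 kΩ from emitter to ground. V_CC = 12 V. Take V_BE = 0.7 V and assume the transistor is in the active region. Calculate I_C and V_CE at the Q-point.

Thevenize the base divider: V_Th = V_CC·R_2/(R_1+R_2) = 12×120/270 = 5.33 V, R_Th = R_1‖R_2 = 66.7 kΩ.
Base-emitter loop: V_Th = I_B·R_Th + V_BE + (β+1)I_B·R_E, so I_B = (5.33 − 0.7) / (66.7 + 201×1) = 0.0173 mA.
I_C = β·I_B = 200×0.0173 = 3.46 mA, and I_E = (β+1)I_B = 3.48 mA.
V_CE = V_CC − I_C·R_C − I_E·R_E = 12 − 3.46×1.8 − 3.48×1 = 2.29 V.
V_CE = 2.29 V > 0.2 V confirms active-region operation.

I_C ≈ 3.5 mA, V_CE ≈ 2.3 V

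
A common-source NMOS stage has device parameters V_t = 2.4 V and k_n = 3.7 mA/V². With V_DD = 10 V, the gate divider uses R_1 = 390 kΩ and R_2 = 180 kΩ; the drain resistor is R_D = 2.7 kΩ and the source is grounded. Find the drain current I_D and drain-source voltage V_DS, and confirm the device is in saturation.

V_G = V_DD·R_2/(R_1+R_2) = 10×180/570 = 3.16 V. With the source grounded, V_GS = V_G = 3.16 V.
Assume saturation: I_D = (k_n/2)(V_GS − V_t)² = (3.7/2)×(3.16 − 2.4)² = 1.85×0.758² = 1.06 mA.
V_DS = V_DD − I_D·R_D = 10 − 1.06×2.7 = 7.13 V.
Saturation requires V_DS ≥ V_GS − V_t = 0.758 V; 7.13 ≥ 0.758 ✓.

I_D ≈ 1.1 mA, V_DS ≈ 7.1 V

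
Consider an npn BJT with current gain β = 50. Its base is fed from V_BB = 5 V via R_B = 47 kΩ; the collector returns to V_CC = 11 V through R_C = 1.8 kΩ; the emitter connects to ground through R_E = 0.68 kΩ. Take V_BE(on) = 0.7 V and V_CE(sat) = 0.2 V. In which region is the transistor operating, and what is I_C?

active; I_C ≈ 2.6 mA

Assume active. Base-emitter loop: I_B = (V_BB − V_BE)/(R_B + (β+1)R_E) = (5 − 0.7)/(47 + 51×0.68) = 0.0526 mA.
I_C = β·I_B = 50×0.0526 = 2.63 mA.
V_CE = V_CC − I_C·R_C − I_E·R_E = 11 − 2.63×1.8 − 2.68×0.68 = 4.44 V > V_CE(sat), so the active-region assumption holds.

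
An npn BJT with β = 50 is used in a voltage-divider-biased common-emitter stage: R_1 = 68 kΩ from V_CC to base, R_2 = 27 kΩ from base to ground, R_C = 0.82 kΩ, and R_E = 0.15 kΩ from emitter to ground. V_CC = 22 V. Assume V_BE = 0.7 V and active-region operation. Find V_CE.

V_CE ≈ 12 V

Thevenize the base divider: V_Th = V_CC·R_2/(R_1+R_2) = 22×27/95 = 6.25 V, R_Th = R_1‖R_2 = 19.3 kΩ.
Base-emitter loop: V_Th = I_B·R_Th + V_BE + (β+1)I_B·R_E, so I_B = (6.25 − 0.7) / (19.3 + 51×0.15) = 0.206 mA.
I_C = β·I_B = 50×0.206 = 10.3 mA, and I_E = (β+1)I_B = 10.5 mA.
V_CE = V_CC − I_C·R_C − I_E·R_E = 22 − 10.3×0.82 − 10.5×0.15 = 12 V.
V_CE = 12 V > 0.2 V confirms active-region operation.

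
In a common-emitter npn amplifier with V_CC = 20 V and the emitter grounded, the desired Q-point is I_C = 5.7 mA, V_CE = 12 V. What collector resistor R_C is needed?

Collector loop: V_CC = I_C·R_C + V_CE.
R_C = (V_CC − V_CE)/I_C = (20 − 12)/5.7 = 1.4 kΩ.

R_C ≈ 1.4 kΩ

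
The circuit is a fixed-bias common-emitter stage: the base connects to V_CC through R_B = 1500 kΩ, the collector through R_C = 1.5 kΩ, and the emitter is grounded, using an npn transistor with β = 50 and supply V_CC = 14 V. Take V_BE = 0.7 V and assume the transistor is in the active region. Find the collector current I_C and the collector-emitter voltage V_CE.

Base loop: V_CC = I_B·R_B + V_BE, so I_B = (14 − 0.7)/1500 kΩ = 0.00887 mA.
In the active region I_C = β·I_B = 50 × 0.00887 = 0.443 mA.
Collector loop: V_CE = V_CC − I_C·R_C = 14 − 0.443×1.5 = 13.3 V.
Since V_CE = 13.3 V > V_CE(sat) ≈ 0.2 V, the transistor is in the active region as assumed.

I_C ≈ 0.44 mA, V_CE ≈ 13 V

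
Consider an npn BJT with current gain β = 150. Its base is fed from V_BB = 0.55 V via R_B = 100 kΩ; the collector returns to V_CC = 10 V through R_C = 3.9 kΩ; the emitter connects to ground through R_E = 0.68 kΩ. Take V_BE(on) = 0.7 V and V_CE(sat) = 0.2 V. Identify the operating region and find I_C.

V_BB = 0.55 V ≤ V_BE(on) = 0.7 V, so the base-emitter junction is not forward biased.
The transistor is in cutoff: I_B = I_C = 0.

cutoff; I_C ≈ 0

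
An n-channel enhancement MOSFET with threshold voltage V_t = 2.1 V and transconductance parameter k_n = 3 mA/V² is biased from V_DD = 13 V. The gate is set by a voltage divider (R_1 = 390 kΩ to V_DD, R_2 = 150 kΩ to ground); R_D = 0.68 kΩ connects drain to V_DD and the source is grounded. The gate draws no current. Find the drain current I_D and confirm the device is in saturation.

I_D ≈ 3.4 mA

V_G = V_DD·R_2/(R_1+R_2) = 13×150/540 = 3.61 V. With the source grounded, V_GS = V_G = 3.61 V.
Assume saturation: I_D = (k_n/2)(V_GS − V_t)² = (3/2)×(3.61 − 2.1)² = 1.5×1.51² = 3.43 mA.
V_DS = V_DD − I_D·R_D = 13 − 3.43×0.68 = 10.7 V.
Saturation requires V_DS ≥ V_GS − V_t = 1.51 V; 10.7 ≥ 1.51 ✓.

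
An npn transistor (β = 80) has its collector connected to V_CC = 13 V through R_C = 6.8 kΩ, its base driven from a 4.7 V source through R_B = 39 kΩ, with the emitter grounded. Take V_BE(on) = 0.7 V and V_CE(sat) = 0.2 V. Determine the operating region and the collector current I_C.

saturation; I_C ≈ 1.9 mA

Assume active: I_B = (4.7 − 0.7)/39 = 0.103 mA, giving I_C = β·I_B = 8.21 mA.
But then V_CE = 13 − 8.21×6.8 = -42.8 V < V_CE(sat) = 0.2 V — impossible in the active region.
So the transistor is saturated. With V_CE = 0.2 V, I_C = (V_CC − 0.2)/R_C = 12.8/6.8 = 1.88 mA.
Check: β·I_B = 8.21 mA > I_C = 1.88 mA, confirming saturation.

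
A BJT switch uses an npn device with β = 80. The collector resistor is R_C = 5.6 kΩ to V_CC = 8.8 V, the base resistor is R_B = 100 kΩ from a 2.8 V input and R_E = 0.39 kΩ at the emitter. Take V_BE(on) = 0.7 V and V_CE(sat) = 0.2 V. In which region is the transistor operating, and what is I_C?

Assume active. Base-emitter loop: I_B = (V_BB − V_BE)/(R_B + (β+1)R_E) = (2.8 − 0.7)/(100 + 81×0.39) = 0.016 mA.
I_C = β·I_B = 80×0.016 = 1.28 mA.
V_CE = V_CC − I_C·R_C − I_E·R_E = 8.8 − 1.28×5.6 − 1.29×0.39 = 1.15 V > V_CE(sat), so the active-region assumption holds.

active; I_C ≈ 1.3 mA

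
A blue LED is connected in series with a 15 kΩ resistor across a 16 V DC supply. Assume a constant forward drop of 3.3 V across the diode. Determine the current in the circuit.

KVL around the loop: 16 = V_D + I·R = 3.3 + I × 15 kΩ.
So I = (16 − 3.3) / 15 kΩ = 12.7 / 15 = 0.847 mA.

I ≈ 0.85 mA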